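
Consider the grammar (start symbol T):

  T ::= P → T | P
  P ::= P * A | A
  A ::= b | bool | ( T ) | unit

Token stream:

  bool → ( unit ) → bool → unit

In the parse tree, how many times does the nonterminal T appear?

[T [P [A bool]] → [T [P [A ( [T [P [A unit]]] )]] → [T [P [A bool]] → [T [P [A unit]]]]]]

5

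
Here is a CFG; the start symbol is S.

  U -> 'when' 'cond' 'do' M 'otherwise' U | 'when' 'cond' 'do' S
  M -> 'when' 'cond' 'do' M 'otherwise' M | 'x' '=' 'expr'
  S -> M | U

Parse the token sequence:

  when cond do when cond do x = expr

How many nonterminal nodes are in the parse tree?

[S [U when cond do [S [U when cond do [S [M x = expr]]]]]]

6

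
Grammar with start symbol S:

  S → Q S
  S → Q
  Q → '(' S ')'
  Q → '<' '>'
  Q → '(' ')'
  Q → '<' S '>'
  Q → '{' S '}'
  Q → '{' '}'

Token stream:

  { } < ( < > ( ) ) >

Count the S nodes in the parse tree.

5

[S [Q { }] [S [Q < [S [Q ( [S [Q < >] [S [Q ( )]]] )]] >]]]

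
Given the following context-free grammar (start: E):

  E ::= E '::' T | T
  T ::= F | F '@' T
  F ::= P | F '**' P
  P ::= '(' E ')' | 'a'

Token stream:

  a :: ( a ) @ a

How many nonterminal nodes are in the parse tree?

15

[E [E [T [F [P a]]]] :: [T [F [P ( [E [T [F [P a]]]] )]] @ [T [F [P a]]]]]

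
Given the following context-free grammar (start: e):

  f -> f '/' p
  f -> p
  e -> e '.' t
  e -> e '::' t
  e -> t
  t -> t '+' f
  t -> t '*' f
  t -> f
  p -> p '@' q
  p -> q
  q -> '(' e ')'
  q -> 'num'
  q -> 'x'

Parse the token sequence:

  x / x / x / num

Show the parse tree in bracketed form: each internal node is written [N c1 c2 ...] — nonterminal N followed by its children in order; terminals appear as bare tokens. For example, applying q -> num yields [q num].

[e [t [f [f [f [f [p [q x]]] / [p [q x]]] / [p [q x]]] / [p [q num]]]]]

e
t
f
f / p
f / p / p
f / p / p / p
p / p / p / p
q / p / p / p
x / p / p / p
x / q / p / p
x / x / p / p
x / x / q / p
x / x / x / p
x / x / x / q
x / x / x / num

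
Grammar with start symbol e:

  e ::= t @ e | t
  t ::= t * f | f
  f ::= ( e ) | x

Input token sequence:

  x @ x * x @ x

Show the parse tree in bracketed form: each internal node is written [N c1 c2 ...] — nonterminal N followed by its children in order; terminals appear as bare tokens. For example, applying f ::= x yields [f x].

e
t @ e
f @ e
x @ e
x @ t @ e
x @ t * f @ e
x @ f * f @ e
x @ x * f @ e
x @ x * x @ e
x @ x * x @ t
x @ x * x @ f
x @ x * x @ x

[e [t [f x]] @ [e [t [t [f x]] * [f x]] @ [e [t [f x]]]]]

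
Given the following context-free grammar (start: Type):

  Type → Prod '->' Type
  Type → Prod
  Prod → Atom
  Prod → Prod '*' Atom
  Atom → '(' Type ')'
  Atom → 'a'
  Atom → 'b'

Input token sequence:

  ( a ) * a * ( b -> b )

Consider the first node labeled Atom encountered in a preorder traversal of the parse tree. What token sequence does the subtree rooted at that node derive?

[Type [Prod [Prod [Prod [Atom ( [Type [Prod [Atom a]]] )]] * [Atom a]] * [Atom ( [Type [Prod [Atom b]] -> [Type [Prod [Atom b]]]] )]]]

( a )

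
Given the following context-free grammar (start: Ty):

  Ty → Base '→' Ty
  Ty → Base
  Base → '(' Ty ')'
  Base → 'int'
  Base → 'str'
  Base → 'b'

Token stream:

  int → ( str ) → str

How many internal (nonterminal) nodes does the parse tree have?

[Ty [Base int] → [Ty [Base ( [Ty [Base str]] )] → [Ty [Base str]]]]

8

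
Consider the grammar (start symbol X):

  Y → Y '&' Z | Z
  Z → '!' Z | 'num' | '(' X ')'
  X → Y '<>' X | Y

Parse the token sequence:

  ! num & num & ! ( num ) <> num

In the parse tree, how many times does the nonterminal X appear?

3

[X [Y [Y [Y [Z ! [Z num]]] & [Z num]] & [Z ! [Z ( [X [Y [Z num]]] )]]] <> [X [Y [Z num]]]]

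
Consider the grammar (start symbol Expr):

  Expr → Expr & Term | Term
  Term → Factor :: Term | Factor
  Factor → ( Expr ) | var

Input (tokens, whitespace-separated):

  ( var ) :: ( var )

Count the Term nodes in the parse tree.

[Expr [Term [Factor ( [Expr [Term [Factor var]]] )] :: [Term [Factor ( [Expr [Term [Factor var]]] )]]]]

4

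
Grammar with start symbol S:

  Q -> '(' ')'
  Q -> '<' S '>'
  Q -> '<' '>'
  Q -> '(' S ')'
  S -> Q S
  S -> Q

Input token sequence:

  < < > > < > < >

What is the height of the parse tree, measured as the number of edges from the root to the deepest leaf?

4

[S [Q < [S [Q < >]] >] [S [Q < >] [S [Q < >]]]]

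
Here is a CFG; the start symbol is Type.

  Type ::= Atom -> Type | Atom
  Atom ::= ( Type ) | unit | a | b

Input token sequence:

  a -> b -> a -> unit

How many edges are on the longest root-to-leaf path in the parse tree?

5

[Type [Atom a] -> [Type [Atom b] -> [Type [Atom a] -> [Type [Atom unit]]]]]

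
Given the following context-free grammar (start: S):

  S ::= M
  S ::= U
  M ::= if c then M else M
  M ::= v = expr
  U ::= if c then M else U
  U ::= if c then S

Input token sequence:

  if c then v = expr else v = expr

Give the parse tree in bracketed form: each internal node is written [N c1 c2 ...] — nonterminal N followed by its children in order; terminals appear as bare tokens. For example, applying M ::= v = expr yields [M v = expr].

S
M
if c then M else M
if c then v = expr else M
if c then v = expr else v = expr

[S [M if c then [M v = expr] else [M v = expr]]]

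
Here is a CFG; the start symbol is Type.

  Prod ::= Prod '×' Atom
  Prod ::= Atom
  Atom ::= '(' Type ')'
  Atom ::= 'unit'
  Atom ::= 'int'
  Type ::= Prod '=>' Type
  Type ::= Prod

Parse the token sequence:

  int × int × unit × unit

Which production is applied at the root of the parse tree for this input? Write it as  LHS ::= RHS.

[Type [Prod [Prod [Prod [Prod [Atom int]] × [Atom int]] × [Atom unit]] × [Atom unit]]]

Type ::= Prod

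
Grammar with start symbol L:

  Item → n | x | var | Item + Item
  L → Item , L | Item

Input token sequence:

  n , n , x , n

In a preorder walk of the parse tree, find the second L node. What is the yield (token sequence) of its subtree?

[L [Item n] , [L [Item n] , [L [Item x] , [L [Item n]]]]]

n , x , n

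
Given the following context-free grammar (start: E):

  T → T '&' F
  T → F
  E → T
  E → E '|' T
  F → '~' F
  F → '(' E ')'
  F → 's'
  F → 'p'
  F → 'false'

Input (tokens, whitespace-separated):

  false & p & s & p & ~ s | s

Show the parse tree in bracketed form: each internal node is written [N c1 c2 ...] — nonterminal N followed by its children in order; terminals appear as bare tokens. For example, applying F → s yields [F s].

[E [E [T [T [T [T [T [F false]] & [F p]] & [F s]] & [F p]] & [F ~ [F s]]]] | [T [F s]]]

E
E | T
T | T
T & F | T
T & F & F | T
T & F & F & F | T
T & F & F & F & F | T
F & F & F & F & F | T
false & F & F & F & F | T
false & p & F & F & F | T
false & p & s & F & F | T
false & p & s & p & F | T
false & p & s & p & ~ F | T
false & p & s & p & ~ s | T
false & p & s & p & ~ s | F
false & p & s & p & ~ s | s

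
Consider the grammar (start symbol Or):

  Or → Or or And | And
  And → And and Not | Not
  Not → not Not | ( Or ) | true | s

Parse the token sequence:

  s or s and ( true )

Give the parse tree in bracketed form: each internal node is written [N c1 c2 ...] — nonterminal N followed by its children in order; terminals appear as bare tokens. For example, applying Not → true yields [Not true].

[Or [Or [And [Not s]]] or [And [And [Not s]] and [Not ( [Or [And [Not true]]] )]]]

Or
Or or And
And or And
Not or And
s or And
s or And and Not
s or Not and Not
s or s and Not
s or s and ( Or )
s or s and ( And )
s or s and ( Not )
s or s and ( true )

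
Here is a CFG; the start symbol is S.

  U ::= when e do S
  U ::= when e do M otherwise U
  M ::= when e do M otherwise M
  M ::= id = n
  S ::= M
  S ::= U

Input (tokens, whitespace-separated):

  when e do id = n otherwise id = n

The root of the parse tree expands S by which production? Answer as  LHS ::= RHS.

S ::= M

[S [M when e do [M id = n] otherwise [M id = n]]]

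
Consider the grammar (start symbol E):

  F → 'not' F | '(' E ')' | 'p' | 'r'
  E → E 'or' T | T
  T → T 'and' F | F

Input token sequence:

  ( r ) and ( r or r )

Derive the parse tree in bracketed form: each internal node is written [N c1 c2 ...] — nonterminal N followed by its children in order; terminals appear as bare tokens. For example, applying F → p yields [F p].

[E [T [T [F ( [E [T [F r]]] )]] and [F ( [E [E [T [F r]]] or [T [F r]]] )]]]

E
T
T and F
F and F
( E ) and F
( T ) and F
( F ) and F
( r ) and F
( r ) and ( E )
( r ) and ( E or T )
( r ) and ( T or T )
( r ) and ( F or T )
( r ) and ( r or T )
( r ) and ( r or F )
( r ) and ( r or r )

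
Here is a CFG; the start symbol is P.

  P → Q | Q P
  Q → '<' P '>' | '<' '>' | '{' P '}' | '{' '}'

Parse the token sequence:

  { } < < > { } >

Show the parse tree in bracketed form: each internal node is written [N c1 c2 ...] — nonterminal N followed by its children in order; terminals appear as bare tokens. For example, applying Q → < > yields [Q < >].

[P [Q { }] [P [Q < [P [Q < >] [P [Q { }]]] >]]]

P
Q P
{ } P
{ } Q
{ } < P >
{ } < Q P >
{ } < < > P >
{ } < < > Q >
{ } < < > { } >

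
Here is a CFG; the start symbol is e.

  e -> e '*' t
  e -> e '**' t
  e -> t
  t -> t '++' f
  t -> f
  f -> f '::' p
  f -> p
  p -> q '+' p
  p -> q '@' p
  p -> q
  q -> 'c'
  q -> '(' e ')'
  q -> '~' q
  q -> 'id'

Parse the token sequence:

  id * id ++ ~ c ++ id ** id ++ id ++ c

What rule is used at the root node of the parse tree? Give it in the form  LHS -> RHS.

e -> e '**' t

[e [e [e [t [f [p [q id]]]]] * [t [t [t [f [p [q id]]]] ++ [f [p [q ~ [q c]]]]] ++ [f [p [q id]]]]] ** [t [t [t [f [p [q id]]]] ++ [f [p [q id]]]] ++ [f [p [q c]]]]]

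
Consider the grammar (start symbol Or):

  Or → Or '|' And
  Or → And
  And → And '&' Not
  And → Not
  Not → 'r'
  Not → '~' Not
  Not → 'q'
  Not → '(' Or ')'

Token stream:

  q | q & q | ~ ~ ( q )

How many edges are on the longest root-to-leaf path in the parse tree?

[Or [Or [Or [And [Not q]]] | [And [And [Not q]] & [Not q]]] | [And [Not ~ [Not ~ [Not ( [Or [And [Not q]]] )]]]]]

8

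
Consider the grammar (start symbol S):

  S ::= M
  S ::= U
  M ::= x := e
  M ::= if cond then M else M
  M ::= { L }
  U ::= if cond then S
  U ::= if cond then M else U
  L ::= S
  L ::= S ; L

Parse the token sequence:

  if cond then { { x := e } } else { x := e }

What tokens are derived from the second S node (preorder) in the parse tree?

{ x := e }

[S [M if cond then [M { [L [S [M { [L [S [M x := e]]] }]]] }] else [M { [L [S [M x := e]]] }]]]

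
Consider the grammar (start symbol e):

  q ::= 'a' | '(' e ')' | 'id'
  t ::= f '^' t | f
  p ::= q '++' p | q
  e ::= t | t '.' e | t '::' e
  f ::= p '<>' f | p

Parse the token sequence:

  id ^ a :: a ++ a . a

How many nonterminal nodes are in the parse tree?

[e [t [f [p [q id]]] ^ [t [f [p [q a]]]]] :: [e [t [f [p [q a] ++ [p [q a]]]]] . [e [t [f [p [q a]]]]]]]

21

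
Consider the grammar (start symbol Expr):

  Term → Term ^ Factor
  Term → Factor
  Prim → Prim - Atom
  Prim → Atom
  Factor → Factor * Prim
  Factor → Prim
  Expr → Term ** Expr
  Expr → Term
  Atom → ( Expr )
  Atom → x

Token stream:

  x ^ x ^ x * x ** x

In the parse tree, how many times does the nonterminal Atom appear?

5

[Expr [Term [Term [Term [Factor [Prim [Atom x]]]] ^ [Factor [Prim [Atom x]]]] ^ [Factor [Factor [Prim [Atom x]]] * [Prim [Atom x]]]] ** [Expr [Term [Factor [Prim [Atom x]]]]]]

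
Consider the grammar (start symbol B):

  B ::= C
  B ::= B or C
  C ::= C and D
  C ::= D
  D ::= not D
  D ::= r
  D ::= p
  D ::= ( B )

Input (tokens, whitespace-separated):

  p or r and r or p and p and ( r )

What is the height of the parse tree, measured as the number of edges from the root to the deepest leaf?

[B [B [B [C [D p]]] or [C [C [D r]] and [D r]]] or [C [C [C [D p]] and [D p]] and [D ( [B [C [D r]]] )]]]

6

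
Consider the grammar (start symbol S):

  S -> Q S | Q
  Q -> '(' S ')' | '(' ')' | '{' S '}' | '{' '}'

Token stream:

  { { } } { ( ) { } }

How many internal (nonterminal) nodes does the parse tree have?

10

[S [Q { [S [Q { }]] }] [S [Q { [S [Q ( )] [S [Q { }]]] }]]]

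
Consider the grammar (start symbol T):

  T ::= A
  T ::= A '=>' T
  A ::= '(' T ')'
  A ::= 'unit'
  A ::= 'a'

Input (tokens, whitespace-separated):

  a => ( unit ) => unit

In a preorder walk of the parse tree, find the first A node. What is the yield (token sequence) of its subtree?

a

[T [A a] => [T [A ( [T [A unit]] )] => [T [A unit]]]]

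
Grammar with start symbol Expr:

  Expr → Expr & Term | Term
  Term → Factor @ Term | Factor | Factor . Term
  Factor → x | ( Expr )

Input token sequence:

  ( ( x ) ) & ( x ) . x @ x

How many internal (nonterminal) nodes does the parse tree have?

[Expr [Expr [Term [Factor ( [Expr [Term [Factor ( [Expr [Term [Factor x]]] )]]] )]]] & [Term [Factor ( [Expr [Term [Factor x]]] )] . [Term [Factor x] @ [Term [Factor x]]]]]

19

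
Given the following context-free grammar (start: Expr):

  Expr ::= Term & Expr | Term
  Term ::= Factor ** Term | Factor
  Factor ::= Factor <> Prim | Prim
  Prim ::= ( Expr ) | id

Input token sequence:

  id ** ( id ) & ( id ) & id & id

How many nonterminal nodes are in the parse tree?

27

[Expr [Term [Factor [Prim id]] ** [Term [Factor [Prim ( [Expr [Term [Factor [Prim id]]]] )]]]] & [Expr [Term [Factor [Prim ( [Expr [Term [Factor [Prim id]]]] )]]] & [Expr [Term [Factor [Prim id]]] & [Expr [Term [Factor [Prim id]]]]]]]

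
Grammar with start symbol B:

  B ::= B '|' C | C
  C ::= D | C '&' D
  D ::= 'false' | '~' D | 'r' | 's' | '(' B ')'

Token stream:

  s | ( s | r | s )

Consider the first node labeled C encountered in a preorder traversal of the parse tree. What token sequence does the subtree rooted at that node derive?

[B [B [C [D s]]] | [C [D ( [B [B [B [C [D s]]] | [C [D r]]] | [C [D s]]] )]]]

s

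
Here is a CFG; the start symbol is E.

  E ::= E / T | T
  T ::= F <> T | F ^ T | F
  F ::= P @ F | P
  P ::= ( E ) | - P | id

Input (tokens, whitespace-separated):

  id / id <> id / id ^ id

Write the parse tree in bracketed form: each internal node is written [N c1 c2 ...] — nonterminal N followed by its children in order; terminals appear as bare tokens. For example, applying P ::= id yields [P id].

[E [E [E [T [F [P id]]]] / [T [F [P id]] <> [T [F [P id]]]]] / [T [F [P id]] ^ [T [F [P id]]]]]

E
E / T
E / T / T
T / T / T
F / T / T
P / T / T
id / T / T
id / F <> T / T
id / P <> T / T
id / id <> T / T
id / id <> F / T
id / id <> P / T
id / id <> id / T
id / id <> id / F ^ T
id / id <> id / P ^ T
id / id <> id / id ^ T
id / id <> id / id ^ F
id / id <> id / id ^ P
id / id <> id / id ^ id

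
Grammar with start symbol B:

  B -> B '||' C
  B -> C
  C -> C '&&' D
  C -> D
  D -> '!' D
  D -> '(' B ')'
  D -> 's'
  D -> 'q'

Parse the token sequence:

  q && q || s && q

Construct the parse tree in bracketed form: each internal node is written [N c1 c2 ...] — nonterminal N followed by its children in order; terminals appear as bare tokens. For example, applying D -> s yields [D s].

B
B || C
C || C
C && D || C
D && D || C
q && D || C
q && q || C
q && q || C && D
q && q || D && D
q && q || s && D
q && q || s && q

[B [B [C [C [D q]] && [D q]]] || [C [C [D s]] && [D q]]]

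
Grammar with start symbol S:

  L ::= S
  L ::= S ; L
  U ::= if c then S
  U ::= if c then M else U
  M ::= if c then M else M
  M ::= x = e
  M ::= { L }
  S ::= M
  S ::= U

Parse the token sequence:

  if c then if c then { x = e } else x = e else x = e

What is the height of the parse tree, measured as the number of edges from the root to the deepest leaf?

[S [M if c then [M if c then [M { [L [S [M x = e]]] }] else [M x = e]] else [M x = e]]]

7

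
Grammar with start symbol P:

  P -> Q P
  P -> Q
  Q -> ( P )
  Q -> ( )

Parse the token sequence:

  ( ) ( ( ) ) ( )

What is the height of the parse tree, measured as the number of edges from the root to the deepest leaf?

5

[P [Q ( )] [P [Q ( [P [Q ( )]] )] [P [Q ( )]]]]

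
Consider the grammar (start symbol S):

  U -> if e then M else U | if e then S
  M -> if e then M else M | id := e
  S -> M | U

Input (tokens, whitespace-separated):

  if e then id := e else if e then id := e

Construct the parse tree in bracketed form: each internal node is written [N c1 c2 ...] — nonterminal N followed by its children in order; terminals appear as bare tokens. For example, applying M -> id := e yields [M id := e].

S
U
if e then M else U
if e then id := e else U
if e then id := e else if e then S
if e then id := e else if e then M
if e then id := e else if e then id := e

[S [U if e then [M id := e] else [U if e then [S [M id := e]]]]]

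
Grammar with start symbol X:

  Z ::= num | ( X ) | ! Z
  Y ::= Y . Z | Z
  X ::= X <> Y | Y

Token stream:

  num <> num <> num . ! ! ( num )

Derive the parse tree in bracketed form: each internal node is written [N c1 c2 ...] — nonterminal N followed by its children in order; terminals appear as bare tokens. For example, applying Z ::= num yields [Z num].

X
X <> Y
X <> Y <> Y
Y <> Y <> Y
Z <> Y <> Y
num <> Y <> Y
num <> Z <> Y
num <> num <> Y
num <> num <> Y . Z
num <> num <> Z . Z
num <> num <> num . Z
num <> num <> num . ! Z
num <> num <> num . ! ! Z
num <> num <> num . ! ! ( X )
num <> num <> num . ! ! ( Y )
num <> num <> num . ! ! ( Z )
num <> num <> num . ! ! ( num )

[X [X [X [Y [Z num]]] <> [Y [Z num]]] <> [Y [Y [Z num]] . [Z ! [Z ! [Z ( [X [Y [Z num]]] )]]]]]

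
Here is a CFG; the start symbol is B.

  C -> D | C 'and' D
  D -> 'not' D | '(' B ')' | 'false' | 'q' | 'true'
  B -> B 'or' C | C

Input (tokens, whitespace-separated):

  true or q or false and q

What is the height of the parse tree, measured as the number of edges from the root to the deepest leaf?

[B [B [B [C [D true]]] or [C [D q]]] or [C [C [D false]] and [D q]]]

5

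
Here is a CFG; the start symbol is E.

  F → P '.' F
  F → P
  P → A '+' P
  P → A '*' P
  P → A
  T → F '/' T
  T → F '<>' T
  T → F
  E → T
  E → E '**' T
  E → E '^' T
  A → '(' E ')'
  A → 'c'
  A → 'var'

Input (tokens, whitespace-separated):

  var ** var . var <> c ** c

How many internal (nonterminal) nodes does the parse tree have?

22

[E [E [E [T [F [P [A var]]]]] ** [T [F [P [A var]] . [F [P [A var]]]] <> [T [F [P [A c]]]]]] ** [T [F [P [A c]]]]]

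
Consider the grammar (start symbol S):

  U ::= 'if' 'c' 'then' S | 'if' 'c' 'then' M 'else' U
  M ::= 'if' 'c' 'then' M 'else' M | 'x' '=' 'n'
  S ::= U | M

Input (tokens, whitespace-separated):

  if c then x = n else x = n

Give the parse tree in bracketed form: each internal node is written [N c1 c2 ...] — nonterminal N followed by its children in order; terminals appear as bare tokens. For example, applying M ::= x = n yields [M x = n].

[S [M if c then [M x = n] else [M x = n]]]

S
M
if c then M else M
if c then x = n else M
if c then x = n else x = n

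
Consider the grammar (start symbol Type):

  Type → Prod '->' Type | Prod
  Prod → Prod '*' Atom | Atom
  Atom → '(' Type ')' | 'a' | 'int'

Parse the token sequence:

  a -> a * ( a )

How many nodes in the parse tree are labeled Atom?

4

[Type [Prod [Atom a]] -> [Type [Prod [Prod [Atom a]] * [Atom ( [Type [Prod [Atom a]]] )]]]]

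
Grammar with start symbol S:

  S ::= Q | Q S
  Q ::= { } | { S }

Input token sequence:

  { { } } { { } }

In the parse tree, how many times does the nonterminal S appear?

[S [Q { [S [Q { }]] }] [S [Q { [S [Q { }]] }]]]

4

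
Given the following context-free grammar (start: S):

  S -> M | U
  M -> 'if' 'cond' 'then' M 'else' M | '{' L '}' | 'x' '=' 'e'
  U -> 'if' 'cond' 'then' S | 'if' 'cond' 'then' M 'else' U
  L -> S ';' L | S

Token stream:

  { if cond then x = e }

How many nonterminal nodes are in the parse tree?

7

[S [M { [L [S [U if cond then [S [M x = e]]]]] }]]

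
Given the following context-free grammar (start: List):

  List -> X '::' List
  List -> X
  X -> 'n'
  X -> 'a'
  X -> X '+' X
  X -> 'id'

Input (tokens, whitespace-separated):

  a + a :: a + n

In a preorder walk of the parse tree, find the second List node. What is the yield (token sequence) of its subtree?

[List [X [X a] + [X a]] :: [List [X [X a] + [X n]]]]

a + n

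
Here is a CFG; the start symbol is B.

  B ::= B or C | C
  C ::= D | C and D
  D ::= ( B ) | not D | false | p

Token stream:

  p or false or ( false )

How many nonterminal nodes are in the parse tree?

12

[B [B [B [C [D p]]] or [C [D false]]] or [C [D ( [B [C [D false]]] )]]]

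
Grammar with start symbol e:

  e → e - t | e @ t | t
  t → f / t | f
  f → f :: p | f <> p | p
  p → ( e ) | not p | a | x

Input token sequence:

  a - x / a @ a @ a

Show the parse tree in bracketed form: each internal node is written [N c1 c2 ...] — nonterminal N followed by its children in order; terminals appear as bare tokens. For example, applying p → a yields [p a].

[e [e [e [e [t [f [p a]]]] - [t [f [p x]] / [t [f [p a]]]]] @ [t [f [p a]]]] @ [t [f [p a]]]]

e
e @ t
e @ t @ t
e - t @ t @ t
t - t @ t @ t
f - t @ t @ t
p - t @ t @ t
a - t @ t @ t
a - f / t @ t @ t
a - p / t @ t @ t
a - x / t @ t @ t
a - x / f @ t @ t
a - x / p @ t @ t
a - x / a @ t @ t
a - x / a @ f @ t
a - x / a @ p @ t
a - x / a @ a @ t
a - x / a @ a @ f
a - x / a @ a @ p
a - x / a @ a @ a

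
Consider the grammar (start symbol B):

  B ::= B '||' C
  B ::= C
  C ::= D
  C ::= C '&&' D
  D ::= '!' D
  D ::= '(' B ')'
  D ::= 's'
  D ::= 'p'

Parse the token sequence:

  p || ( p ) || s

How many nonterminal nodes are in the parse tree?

[B [B [B [C [D p]]] || [C [D ( [B [C [D p]]] )]]] || [C [D s]]]

12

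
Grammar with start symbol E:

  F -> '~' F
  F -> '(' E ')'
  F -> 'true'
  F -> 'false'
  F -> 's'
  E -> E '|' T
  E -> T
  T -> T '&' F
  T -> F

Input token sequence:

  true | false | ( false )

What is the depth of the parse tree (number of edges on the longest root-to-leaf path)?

6

[E [E [E [T [F true]]] | [T [F false]]] | [T [F ( [E [T [F false]]] )]]]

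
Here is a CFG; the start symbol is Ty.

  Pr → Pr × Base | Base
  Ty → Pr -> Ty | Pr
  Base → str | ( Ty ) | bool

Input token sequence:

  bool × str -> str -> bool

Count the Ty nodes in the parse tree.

3

[Ty [Pr [Pr [Base bool]] × [Base str]] -> [Ty [Pr [Base str]] -> [Ty [Pr [Base bool]]]]]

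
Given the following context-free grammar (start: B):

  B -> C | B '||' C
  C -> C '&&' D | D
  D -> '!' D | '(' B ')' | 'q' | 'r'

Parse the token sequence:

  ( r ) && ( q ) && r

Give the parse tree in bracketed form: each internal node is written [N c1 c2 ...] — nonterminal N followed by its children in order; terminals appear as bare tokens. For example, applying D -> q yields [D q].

[B [C [C [C [D ( [B [C [D r]]] )]] && [D ( [B [C [D q]]] )]] && [D r]]]

B
C
C && D
C && D && D
D && D && D
( B ) && D && D
( C ) && D && D
( D ) && D && D
( r ) && D && D
( r ) && ( B ) && D
( r ) && ( C ) && D
( r ) && ( D ) && D
( r ) && ( q ) && D
( r ) && ( q ) && r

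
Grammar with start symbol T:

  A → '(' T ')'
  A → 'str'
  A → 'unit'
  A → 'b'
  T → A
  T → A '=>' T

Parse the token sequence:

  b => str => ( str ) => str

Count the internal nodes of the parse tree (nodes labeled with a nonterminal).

[T [A b] => [T [A str] => [T [A ( [T [A str]] )] => [T [A str]]]]]

10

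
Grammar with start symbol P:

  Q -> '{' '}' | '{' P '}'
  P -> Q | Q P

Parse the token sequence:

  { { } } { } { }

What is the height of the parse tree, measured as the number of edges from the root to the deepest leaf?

4

[P [Q { [P [Q { }]] }] [P [Q { }] [P [Q { }]]]]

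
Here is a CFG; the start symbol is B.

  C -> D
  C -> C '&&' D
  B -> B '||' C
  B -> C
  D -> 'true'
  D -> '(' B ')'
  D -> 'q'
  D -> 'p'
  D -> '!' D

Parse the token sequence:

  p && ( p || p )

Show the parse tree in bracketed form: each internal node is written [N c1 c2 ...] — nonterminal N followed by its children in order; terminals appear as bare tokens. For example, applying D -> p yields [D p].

[B [C [C [D p]] && [D ( [B [B [C [D p]]] || [C [D p]]] )]]]

B
C
C && D
D && D
p && D
p && ( B )
p && ( B || C )
p && ( C || C )
p && ( D || C )
p && ( p || C )
p && ( p || D )
p && ( p || p )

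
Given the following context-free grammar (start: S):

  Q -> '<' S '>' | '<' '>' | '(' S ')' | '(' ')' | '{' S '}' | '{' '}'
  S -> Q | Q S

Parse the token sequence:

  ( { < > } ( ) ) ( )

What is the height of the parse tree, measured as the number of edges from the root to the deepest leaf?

[S [Q ( [S [Q { [S [Q < >]] }] [S [Q ( )]]] )] [S [Q ( )]]]

6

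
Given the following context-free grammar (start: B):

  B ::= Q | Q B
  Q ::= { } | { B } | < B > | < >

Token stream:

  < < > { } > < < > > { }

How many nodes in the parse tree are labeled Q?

6

[B [Q < [B [Q < >] [B [Q { }]]] >] [B [Q < [B [Q < >]] >] [B [Q { }]]]]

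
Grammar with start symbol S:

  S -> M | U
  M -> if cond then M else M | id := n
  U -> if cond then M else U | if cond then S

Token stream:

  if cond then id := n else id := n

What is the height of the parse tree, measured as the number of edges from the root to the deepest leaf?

3

[S [M if cond then [M id := n] else [M id := n]]]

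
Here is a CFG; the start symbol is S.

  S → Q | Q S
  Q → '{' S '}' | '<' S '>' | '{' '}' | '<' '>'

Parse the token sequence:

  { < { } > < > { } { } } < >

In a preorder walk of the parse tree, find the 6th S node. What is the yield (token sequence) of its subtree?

{ }

[S [Q { [S [Q < [S [Q { }]] >] [S [Q < >] [S [Q { }] [S [Q { }]]]]] }] [S [Q < >]]]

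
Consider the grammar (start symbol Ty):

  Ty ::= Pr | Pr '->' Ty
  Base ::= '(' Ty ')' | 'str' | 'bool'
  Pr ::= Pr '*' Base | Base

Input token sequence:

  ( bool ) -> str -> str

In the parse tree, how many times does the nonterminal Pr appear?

[Ty [Pr [Base ( [Ty [Pr [Base bool]]] )]] -> [Ty [Pr [Base str]] -> [Ty [Pr [Base str]]]]]

4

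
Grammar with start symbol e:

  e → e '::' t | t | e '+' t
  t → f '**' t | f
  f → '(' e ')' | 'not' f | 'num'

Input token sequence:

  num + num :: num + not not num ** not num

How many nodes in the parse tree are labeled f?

[e [e [e [e [t [f num]]] + [t [f num]]] :: [t [f num]]] + [t [f not [f not [f num]]] ** [t [f not [f num]]]]]

8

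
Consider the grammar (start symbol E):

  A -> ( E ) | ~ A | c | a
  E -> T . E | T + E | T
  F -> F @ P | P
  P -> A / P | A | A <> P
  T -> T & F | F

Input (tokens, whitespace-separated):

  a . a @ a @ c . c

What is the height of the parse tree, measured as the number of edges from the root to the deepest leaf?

8

[E [T [F [P [A a]]]] . [E [T [F [F [F [P [A a]]] @ [P [A a]]] @ [P [A c]]]] . [E [T [F [P [A c]]]]]]]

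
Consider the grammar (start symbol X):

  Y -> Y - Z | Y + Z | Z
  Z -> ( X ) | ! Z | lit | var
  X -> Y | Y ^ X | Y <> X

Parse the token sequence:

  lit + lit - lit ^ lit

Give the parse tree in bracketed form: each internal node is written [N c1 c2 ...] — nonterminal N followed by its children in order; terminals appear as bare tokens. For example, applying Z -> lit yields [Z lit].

X
Y ^ X
Y - Z ^ X
Y + Z - Z ^ X
Z + Z - Z ^ X
lit + Z - Z ^ X
lit + lit - Z ^ X
lit + lit - lit ^ X
lit + lit - lit ^ Y
lit + lit - lit ^ Z
lit + lit - lit ^ lit

[X [Y [Y [Y [Z lit]] + [Z lit]] - [Z lit]] ^ [X [Y [Z lit]]]]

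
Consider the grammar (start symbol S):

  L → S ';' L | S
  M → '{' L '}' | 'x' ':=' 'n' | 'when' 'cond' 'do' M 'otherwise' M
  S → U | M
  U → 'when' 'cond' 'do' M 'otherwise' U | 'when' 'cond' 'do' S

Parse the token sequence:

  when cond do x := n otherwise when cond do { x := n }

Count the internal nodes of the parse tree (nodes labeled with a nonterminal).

[S [U when cond do [M x := n] otherwise [U when cond do [S [M { [L [S [M x := n]]] }]]]]]

9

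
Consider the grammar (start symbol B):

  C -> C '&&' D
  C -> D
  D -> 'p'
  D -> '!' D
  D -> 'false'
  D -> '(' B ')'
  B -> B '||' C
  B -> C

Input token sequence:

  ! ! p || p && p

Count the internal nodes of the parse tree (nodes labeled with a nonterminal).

10

[B [B [C [D ! [D ! [D p]]]]] || [C [C [D p]] && [D p]]]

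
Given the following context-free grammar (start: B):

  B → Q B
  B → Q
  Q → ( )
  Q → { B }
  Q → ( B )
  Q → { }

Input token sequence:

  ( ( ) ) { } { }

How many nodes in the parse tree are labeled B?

4

[B [Q ( [B [Q ( )]] )] [B [Q { }] [B [Q { }]]]]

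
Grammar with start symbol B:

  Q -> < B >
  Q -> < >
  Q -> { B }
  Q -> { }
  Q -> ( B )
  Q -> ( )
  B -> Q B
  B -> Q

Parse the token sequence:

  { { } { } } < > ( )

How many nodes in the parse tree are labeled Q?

[B [Q { [B [Q { }] [B [Q { }]]] }] [B [Q < >] [B [Q ( )]]]]

5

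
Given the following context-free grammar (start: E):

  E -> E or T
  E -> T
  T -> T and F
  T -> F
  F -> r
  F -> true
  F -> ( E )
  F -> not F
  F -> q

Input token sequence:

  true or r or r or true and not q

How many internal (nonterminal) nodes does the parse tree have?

15

[E [E [E [E [T [F true]]] or [T [F r]]] or [T [F r]]] or [T [T [F true]] and [F not [F q]]]]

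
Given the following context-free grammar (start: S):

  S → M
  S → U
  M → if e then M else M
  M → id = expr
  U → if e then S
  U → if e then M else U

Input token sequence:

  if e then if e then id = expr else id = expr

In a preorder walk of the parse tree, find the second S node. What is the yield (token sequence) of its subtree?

[S [U if e then [S [M if e then [M id = expr] else [M id = expr]]]]]

if e then id = expr else id = expr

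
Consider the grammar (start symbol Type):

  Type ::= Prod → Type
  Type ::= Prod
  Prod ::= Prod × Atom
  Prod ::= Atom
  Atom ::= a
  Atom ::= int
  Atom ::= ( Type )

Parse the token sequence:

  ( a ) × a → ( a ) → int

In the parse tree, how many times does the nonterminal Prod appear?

6

[Type [Prod [Prod [Atom ( [Type [Prod [Atom a]]] )]] × [Atom a]] → [Type [Prod [Atom ( [Type [Prod [Atom a]]] )]] → [Type [Prod [Atom int]]]]]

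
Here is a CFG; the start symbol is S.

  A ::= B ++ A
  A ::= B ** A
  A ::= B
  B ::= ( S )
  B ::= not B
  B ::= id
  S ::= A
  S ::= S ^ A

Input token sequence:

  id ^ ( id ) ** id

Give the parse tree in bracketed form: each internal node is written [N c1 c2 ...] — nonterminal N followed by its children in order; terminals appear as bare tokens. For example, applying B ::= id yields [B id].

S
S ^ A
A ^ A
B ^ A
id ^ A
id ^ B ** A
id ^ ( S ) ** A
id ^ ( A ) ** A
id ^ ( B ) ** A
id ^ ( id ) ** A
id ^ ( id ) ** B
id ^ ( id ) ** id

[S [S [A [B id]]] ^ [A [B ( [S [A [B id]]] )] ** [A [B id]]]]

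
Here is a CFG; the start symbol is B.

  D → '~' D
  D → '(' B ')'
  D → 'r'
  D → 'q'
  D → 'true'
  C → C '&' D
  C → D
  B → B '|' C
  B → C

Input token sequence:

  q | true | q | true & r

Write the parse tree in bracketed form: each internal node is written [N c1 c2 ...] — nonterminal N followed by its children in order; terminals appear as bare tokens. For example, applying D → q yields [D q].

[B [B [B [B [C [D q]]] | [C [D true]]] | [C [D q]]] | [C [C [D true]] & [D r]]]

B
B | C
B | C | C
B | C | C | C
C | C | C | C
D | C | C | C
q | C | C | C
q | D | C | C
q | true | C | C
q | true | D | C
q | true | q | C
q | true | q | C & D
q | true | q | D & D
q | true | q | true & D
q | true | q | true & r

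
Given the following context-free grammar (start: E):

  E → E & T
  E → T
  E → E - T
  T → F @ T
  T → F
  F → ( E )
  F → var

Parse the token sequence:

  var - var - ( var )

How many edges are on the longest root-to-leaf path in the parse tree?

6

[E [E [E [T [F var]]] - [T [F var]]] - [T [F ( [E [T [F var]]] )]]]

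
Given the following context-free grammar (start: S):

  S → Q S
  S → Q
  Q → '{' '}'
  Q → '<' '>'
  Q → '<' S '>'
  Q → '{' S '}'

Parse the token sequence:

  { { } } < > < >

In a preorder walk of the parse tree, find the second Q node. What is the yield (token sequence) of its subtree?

{ }

[S [Q { [S [Q { }]] }] [S [Q < >] [S [Q < >]]]]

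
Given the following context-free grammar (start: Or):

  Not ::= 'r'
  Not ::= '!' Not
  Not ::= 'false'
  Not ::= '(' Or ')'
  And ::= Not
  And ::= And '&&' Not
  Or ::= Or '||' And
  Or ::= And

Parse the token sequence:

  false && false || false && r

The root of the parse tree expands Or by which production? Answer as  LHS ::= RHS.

[Or [Or [And [And [Not false]] && [Not false]]] || [And [And [Not false]] && [Not r]]]

Or ::= Or '||' And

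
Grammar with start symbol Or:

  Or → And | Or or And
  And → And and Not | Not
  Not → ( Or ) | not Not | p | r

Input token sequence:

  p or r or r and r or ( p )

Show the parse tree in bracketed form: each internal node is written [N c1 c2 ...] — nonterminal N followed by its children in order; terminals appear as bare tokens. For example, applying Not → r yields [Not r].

Or
Or or And
Or or And or And
Or or And or And or And
And or And or And or And
Not or And or And or And
p or And or And or And
p or Not or And or And
p or r or And or And
p or r or And and Not or And
p or r or Not and Not or And
p or r or r and Not or And
p or r or r and r or And
p or r or r and r or Not
p or r or r and r or ( Or )
p or r or r and r or ( And )
p or r or r and r or ( Not )
p or r or r and r or ( p )

[Or [Or [Or [Or [And [Not p]]] or [And [Not r]]] or [And [And [Not r]] and [Not r]]] or [And [Not ( [Or [And [Not p]]] )]]]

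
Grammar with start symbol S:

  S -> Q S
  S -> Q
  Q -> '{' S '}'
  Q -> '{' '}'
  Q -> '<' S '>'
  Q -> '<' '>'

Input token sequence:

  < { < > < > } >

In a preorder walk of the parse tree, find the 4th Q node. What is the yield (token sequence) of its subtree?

[S [Q < [S [Q { [S [Q < >] [S [Q < >]]] }]] >]]

< >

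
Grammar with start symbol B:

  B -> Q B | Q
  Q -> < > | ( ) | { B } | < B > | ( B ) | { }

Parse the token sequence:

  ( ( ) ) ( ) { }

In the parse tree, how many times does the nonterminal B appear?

4

[B [Q ( [B [Q ( )]] )] [B [Q ( )] [B [Q { }]]]]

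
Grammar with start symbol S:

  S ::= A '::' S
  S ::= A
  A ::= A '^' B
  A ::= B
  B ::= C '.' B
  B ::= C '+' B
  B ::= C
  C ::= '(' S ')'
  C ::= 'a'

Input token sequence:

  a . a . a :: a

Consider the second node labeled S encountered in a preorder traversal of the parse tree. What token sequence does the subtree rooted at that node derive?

[S [A [B [C a] . [B [C a] . [B [C a]]]]] :: [S [A [B [C a]]]]]

a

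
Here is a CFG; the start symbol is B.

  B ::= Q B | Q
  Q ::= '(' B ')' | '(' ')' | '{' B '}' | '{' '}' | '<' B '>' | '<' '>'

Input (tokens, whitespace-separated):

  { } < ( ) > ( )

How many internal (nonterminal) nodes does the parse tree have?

8

[B [Q { }] [B [Q < [B [Q ( )]] >] [B [Q ( )]]]]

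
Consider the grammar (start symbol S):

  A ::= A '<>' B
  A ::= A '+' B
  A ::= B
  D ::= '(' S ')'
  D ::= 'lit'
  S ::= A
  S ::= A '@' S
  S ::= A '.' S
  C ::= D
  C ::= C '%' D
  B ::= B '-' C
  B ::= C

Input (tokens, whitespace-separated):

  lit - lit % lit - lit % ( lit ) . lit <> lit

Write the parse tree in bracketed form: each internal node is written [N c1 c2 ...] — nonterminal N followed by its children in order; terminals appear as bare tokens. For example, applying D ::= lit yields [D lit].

[S [A [B [B [B [C [D lit]]] - [C [C [D lit]] % [D lit]]] - [C [C [D lit]] % [D ( [S [A [B [C [D lit]]]]] )]]]] . [S [A [A [B [C [D lit]]]] <> [B [C [D lit]]]]]]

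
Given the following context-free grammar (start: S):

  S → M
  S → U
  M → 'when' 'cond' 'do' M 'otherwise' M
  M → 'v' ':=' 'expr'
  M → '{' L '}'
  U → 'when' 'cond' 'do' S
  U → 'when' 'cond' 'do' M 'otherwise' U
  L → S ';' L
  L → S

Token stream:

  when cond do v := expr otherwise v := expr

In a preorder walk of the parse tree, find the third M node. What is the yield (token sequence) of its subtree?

v := expr

[S [M when cond do [M v := expr] otherwise [M v := expr]]]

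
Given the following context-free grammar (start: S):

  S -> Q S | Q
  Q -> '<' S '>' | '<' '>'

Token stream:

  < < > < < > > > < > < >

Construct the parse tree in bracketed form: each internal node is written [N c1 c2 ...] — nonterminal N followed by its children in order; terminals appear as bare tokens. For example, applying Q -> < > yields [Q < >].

S
Q S
< S > S
< Q S > S
< < > S > S
< < > Q > S
< < > < S > > S
< < > < Q > > S
< < > < < > > > S
< < > < < > > > Q S
< < > < < > > > < > S
< < > < < > > > < > Q
< < > < < > > > < > < >

[S [Q < [S [Q < >] [S [Q < [S [Q < >]] >]]] >] [S [Q < >] [S [Q < >]]]]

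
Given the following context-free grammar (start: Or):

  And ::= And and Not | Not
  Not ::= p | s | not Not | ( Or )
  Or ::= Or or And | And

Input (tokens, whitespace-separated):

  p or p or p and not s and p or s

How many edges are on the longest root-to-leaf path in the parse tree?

6

[Or [Or [Or [Or [And [Not p]]] or [And [Not p]]] or [And [And [And [Not p]] and [Not not [Not s]]] and [Not p]]] or [And [Not s]]]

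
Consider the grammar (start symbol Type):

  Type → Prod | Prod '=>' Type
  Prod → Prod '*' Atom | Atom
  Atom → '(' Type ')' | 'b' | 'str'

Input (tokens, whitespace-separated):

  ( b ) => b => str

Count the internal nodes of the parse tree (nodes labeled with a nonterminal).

12

[Type [Prod [Atom ( [Type [Prod [Atom b]]] )]] => [Type [Prod [Atom b]] => [Type [Prod [Atom str]]]]]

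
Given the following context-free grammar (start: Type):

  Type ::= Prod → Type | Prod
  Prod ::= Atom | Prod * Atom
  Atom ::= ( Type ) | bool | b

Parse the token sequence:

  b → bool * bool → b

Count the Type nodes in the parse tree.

[Type [Prod [Atom b]] → [Type [Prod [Prod [Atom bool]] * [Atom bool]] → [Type [Prod [Atom b]]]]]

3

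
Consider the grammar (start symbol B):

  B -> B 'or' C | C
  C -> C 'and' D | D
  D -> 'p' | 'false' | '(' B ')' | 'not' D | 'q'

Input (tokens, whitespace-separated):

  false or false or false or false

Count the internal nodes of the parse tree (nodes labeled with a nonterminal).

12

[B [B [B [B [C [D false]]] or [C [D false]]] or [C [D false]]] or [C [D false]]]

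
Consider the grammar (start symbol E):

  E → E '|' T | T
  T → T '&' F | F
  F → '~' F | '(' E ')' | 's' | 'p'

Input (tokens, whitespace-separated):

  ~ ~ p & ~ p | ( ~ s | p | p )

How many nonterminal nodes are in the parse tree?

21

[E [E [T [T [F ~ [F ~ [F p]]]] & [F ~ [F p]]]] | [T [F ( [E [E [E [T [F ~ [F s]]]] | [T [F p]]] | [T [F p]]] )]]]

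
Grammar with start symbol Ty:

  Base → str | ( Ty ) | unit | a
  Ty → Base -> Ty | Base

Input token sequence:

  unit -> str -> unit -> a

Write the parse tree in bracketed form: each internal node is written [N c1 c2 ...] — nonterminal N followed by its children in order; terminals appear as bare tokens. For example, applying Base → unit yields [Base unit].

[Ty [Base unit] -> [Ty [Base str] -> [Ty [Base unit] -> [Ty [Base a]]]]]

Ty
Base -> Ty
unit -> Ty
unit -> Base -> Ty
unit -> str -> Ty
unit -> str -> Base -> Ty
unit -> str -> unit -> Ty
unit -> str -> unit -> Base
unit -> str -> unit -> a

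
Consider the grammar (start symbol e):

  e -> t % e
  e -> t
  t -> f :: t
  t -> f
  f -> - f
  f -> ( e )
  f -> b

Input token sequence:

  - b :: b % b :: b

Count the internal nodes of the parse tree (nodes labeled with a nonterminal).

11

[e [t [f - [f b]] :: [t [f b]]] % [e [t [f b] :: [t [f b]]]]]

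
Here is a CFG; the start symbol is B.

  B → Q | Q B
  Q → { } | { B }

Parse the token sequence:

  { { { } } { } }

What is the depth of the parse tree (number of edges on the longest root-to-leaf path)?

6

[B [Q { [B [Q { [B [Q { }]] }] [B [Q { }]]] }]]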